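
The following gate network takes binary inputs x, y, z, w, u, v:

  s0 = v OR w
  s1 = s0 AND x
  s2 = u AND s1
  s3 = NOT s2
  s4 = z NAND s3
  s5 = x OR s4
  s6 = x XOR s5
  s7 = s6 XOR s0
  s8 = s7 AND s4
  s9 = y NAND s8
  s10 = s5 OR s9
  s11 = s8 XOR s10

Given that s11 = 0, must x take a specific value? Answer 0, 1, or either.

either

Both values of x occur among assignments with s11 = 0:
  x=0: x=0, y=0, z=0, w=0, u=0, v=0
  x=1: x=1, y=0, z=0, w=0, u=0, v=1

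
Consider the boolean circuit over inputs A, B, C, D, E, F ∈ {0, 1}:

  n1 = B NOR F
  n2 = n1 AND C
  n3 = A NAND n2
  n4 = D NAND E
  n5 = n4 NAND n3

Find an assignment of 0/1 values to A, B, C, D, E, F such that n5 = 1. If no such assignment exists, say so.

n5 = n4 NAND n3 must be 1, so at least one of n4, n3 is 0.
Check with A=0, B=0, C=0, D=1, E=1, F=0:
n1 = B NOR F = 0 NOR 0 = 1
n2 = n1 AND C = 1 AND 0 = 0
n3 = A NAND n2 = 0 NAND 0 = 1
n4 = D NAND E = 1 NAND 1 = 0
n5 = n4 NAND n3 = 0 NAND 1 = 1
So n5 = 1 as required.

A=0, B=0, C=0, D=1, E=1, F=0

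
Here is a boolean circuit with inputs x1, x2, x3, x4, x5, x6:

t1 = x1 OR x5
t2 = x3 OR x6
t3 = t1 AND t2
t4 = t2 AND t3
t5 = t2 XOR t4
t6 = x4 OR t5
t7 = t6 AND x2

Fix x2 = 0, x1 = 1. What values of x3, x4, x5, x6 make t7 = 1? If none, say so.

With x2 = 0, x1 = 1 fixed, none of the 16 settings of x3, x4, x5, x6 give t7 = 1.
For example, with x3=0, x4=0, x5=0, x6=1:
t1 = x1 OR x5 = 1 OR 0 = 1
t2 = x3 OR x6 = 0 OR 1 = 1
t3 = t1 AND t2 = 1 AND 1 = 1
t4 = t2 AND t3 = 1 AND 1 = 1
t5 = t2 XOR t4 = 1 XOR 1 = 0
t6 = x4 OR t5 = 0 OR 0 = 0
t7 = t6 AND x2 = 0 AND 0 = 0
giving t7 = 0 ≠ 1.

no solution exists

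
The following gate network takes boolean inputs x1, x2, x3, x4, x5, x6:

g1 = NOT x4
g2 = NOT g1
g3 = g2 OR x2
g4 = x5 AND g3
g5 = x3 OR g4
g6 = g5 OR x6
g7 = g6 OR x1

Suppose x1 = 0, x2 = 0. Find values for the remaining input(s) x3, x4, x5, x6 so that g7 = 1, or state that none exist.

x3=1, x4=1, x5=1, x6=0

g7 = g6 OR x1 must be 1, so at least one of g6, x1 is 1.
Check with x1 = 0, x2 = 0 and x3=1, x4=1, x5=1, x6=0:
g1 = NOT x4 = NOT 1 = 0
g2 = NOT g1 = NOT 0 = 1
g3 = g2 OR x2 = 1 OR 0 = 1
g4 = x5 AND g3 = 1 AND 1 = 1
g5 = x3 OR g4 = 1 OR 1 = 1
g6 = g5 OR x6 = 1 OR 0 = 1
g7 = g6 OR x1 = 1 OR 0 = 1
So g7 = 1.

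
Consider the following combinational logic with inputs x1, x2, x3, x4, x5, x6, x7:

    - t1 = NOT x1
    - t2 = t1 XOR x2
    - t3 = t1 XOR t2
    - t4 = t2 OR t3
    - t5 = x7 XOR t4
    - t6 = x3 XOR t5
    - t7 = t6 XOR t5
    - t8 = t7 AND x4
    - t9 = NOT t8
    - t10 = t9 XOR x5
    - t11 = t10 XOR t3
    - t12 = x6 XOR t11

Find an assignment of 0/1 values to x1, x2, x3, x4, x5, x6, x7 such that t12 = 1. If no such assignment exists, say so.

t12 = x6 XOR t11 must be 1, so x6 and t11 differ.
Check with x1=1, x2=0, x3=1, x4=1, x5=0, x6=1, x7=1:
t1 = NOT x1 = NOT 1 = 0
t2 = t1 XOR x2 = 0 XOR 0 = 0
t3 = t1 XOR t2 = 0 XOR 0 = 0
t4 = t2 OR t3 = 0 OR 0 = 0
t5 = x7 XOR t4 = 1 XOR 0 = 1
t6 = x3 XOR t5 = 1 XOR 1 = 0
t7 = t6 XOR t5 = 0 XOR 1 = 1
t8 = t7 AND x4 = 1 AND 1 = 1
t9 = NOT t8 = NOT 1 = 0
t10 = t9 XOR x5 = 0 XOR 0 = 0
t11 = t10 XOR t3 = 0 XOR 0 = 0
t12 = x6 XOR t11 = 1 XOR 0 = 1
So t12 = 1 as required.

x1=1, x2=0, x3=1, x4=1, x5=0, x6=1, x7=1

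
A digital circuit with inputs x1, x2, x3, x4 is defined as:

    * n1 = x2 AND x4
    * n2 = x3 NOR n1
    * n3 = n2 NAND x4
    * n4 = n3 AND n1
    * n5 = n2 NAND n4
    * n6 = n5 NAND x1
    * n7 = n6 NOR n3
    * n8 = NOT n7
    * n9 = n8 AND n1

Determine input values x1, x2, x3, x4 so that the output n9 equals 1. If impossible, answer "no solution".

Check with x1=1, x2=1, x3=0, x4=1:
n1 = x2 AND x4 = 1 AND 1 = 1
n2 = x3 NOR n1 = 0 NOR 1 = 0
n3 = n2 NAND x4 = 0 NAND 1 = 1
n4 = n3 AND n1 = 1 AND 1 = 1
n5 = n2 NAND n4 = 0 NAND 1 = 1
n6 = n5 NAND x1 = 1 NAND 1 = 0
n7 = n6 NOR n3 = 0 NOR 1 = 0
n8 = NOT n7 = NOT 0 = 1
n9 = n8 AND n1 = 1 AND 1 = 1
So n9 = 1 as required.

x1=1, x2=1, x3=0, x4=1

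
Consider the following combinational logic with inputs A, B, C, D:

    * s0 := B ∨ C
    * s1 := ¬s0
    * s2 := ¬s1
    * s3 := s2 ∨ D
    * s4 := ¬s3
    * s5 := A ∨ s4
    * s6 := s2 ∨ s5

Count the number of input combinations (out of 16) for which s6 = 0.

1

s6 = s2 ∨ s5 must be 0, so both s2 = 0 and s5 = 0.
Satisfying assignments:
  A=0, B=0, C=0, D=1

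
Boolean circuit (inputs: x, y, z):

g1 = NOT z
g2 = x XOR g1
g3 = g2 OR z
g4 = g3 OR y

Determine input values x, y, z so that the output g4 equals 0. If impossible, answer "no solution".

x=1, y=0, z=0

Check with x=1, y=0, z=0:
g1 = NOT z = NOT 0 = 1
g2 = x XOR g1 = 1 XOR 1 = 0
g3 = g2 OR z = 0 OR 0 = 0
g4 = g3 OR y = 0 OR 0 = 0
So g4 = 0 as required.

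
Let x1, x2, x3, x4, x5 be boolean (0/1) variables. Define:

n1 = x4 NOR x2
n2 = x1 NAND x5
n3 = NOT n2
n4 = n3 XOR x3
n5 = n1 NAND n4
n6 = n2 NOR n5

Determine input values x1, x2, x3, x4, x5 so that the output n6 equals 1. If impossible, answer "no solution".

Check with x1=1 x2=0 x3=0 x4=0 x5=1:
n1 = x4 NOR x2 = 0 NOR 0 = 1
n2 = x1 NAND x5 = 1 NAND 1 = 0
n3 = NOT n2 = NOT 0 = 1
n4 = n3 XOR x3 = 1 XOR 0 = 1
n5 = n1 NAND n4 = 1 NAND 1 = 0
n6 = n2 NOR n5 = 0 NOR 0 = 1
So n6 = 1 as required.

x1=1 x2=0 x3=0 x4=0 x5=1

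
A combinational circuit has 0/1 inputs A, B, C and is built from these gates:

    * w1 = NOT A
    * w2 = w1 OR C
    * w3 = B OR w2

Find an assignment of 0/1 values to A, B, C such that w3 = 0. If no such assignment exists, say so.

A=1 B=0 C=0

w3 = B OR w2 must be 0, so both B = 0 and w2 = 0.
w2 = w1 OR C must be 0, so both w1 = 0 and C = 0.
Check with A=1 B=0 C=0:
w1 = NOT A = NOT 1 = 0
w2 = w1 OR C = 0 OR 0 = 0
w3 = B OR w2 = 0 OR 0 = 0
So w3 = 0 as required.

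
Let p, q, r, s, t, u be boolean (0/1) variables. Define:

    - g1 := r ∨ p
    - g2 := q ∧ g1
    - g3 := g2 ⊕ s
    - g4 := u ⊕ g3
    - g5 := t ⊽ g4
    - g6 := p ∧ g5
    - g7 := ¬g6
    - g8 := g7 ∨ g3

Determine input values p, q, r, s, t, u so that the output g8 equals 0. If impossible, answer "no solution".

g8 = g7 ∨ g3 must be 0, so both g7 = 0 and g3 = 0.
g7 = ¬g6 must be 0, so g6 = 1.
Check with p=1, q=0, r=1, s=0, t=0, u=0:
g1 = r ∨ p = 1 ∨ 1 = 1
g2 = q ∧ g1 = 0 ∧ 1 = 0
g3 = g2 ⊕ s = 0 ⊕ 0 = 0
g4 = u ⊕ g3 = 0 ⊕ 0 = 0
g5 = t ⊽ g4 = 0 ⊽ 0 = 1
g6 = p ∧ g5 = 1 ∧ 1 = 1
g7 = ¬g6 = ¬1 = 0
g8 = g7 ∨ g3 = 0 ∨ 0 = 0
So g8 = 0 as required.

p=1, q=0, r=1, s=0, t=0, u=0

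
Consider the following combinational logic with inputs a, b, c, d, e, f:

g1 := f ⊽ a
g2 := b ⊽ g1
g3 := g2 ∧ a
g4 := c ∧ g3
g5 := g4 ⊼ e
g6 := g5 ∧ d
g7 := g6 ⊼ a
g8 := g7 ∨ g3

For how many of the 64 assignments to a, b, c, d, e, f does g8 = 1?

g8 = g7 ∨ g3 must be 1, so at least one of g7, g3 is 1.
Enumerating the 64 input combinations, 56 give g8 = 1 and 8 give g8 = 0.

56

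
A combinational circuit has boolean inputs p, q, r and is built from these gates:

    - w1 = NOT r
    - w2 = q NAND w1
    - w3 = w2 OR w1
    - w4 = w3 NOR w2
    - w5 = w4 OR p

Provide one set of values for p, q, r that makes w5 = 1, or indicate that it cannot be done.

w5 = w4 OR p must be 1, so at least one of w4, p is 1.
Check with p=1, q=1, r=0:
w1 = NOT r = NOT 0 = 1
w2 = q NAND w1 = 1 NAND 1 = 0
w3 = w2 OR w1 = 0 OR 1 = 1
w4 = w3 NOR w2 = 1 NOR 0 = 0
w5 = w4 OR p = 0 OR 1 = 1
So w5 = 1 as required.

p=1, q=1, r=0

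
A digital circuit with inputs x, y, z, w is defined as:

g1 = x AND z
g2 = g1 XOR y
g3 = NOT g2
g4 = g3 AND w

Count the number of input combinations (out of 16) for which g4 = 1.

g4 = g3 AND w must be 1, so both g3 = 1 and w = 1.
g3 = NOT g2 must be 1, so g2 = 0.
Satisfying assignments:
  x=0, y=0, z=0, w=1
  x=0, y=0, z=1, w=1
  x=1, y=0, z=0, w=1
  x=1, y=1, z=1, w=1

4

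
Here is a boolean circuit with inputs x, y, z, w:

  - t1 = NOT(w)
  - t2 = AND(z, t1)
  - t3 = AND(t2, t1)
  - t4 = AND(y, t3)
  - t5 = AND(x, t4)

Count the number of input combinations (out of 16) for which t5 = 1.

t5 = AND(x, t4) must be 1, so both x = 1 and t4 = 1.
t4 = AND(y, t3) must be 1, so both y = 1 and t3 = 1.
t3 = AND(t2, t1) must be 1, so both t2 = 1 and t1 = 1.
Satisfying assignments:
  x=1, y=1, z=1, w=0

1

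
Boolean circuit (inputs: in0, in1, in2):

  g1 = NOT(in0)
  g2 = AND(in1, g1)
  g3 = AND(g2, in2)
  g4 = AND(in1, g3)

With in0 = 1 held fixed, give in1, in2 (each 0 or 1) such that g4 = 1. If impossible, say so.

no solution exists

With in0 = 1 fixed, none of the 4 settings of in1, in2 give g4 = 1.
For example, with in1=1, in2=1:
g1 = NOT(in0) = NOT 1 = 0
g2 = AND(in1, g1) = AND(1, 0) = 0
g3 = AND(g2, in2) = AND(0, 1) = 0
g4 = AND(in1, g3) = AND(1, 0) = 0
giving g4 = 0 ≠ 1.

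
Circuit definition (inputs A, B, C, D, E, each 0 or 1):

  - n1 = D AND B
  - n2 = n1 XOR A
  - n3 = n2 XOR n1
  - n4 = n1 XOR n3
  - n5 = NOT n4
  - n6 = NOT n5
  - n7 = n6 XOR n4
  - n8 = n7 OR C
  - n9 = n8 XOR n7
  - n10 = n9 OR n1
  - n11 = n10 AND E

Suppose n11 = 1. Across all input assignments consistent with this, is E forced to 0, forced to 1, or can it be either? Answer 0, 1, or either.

n11 = n10 AND E must be 1, so both n10 = 1 and E = 1.
Every assignment with n11 = 1 has E = 1; there are 10 such assignment(s).

1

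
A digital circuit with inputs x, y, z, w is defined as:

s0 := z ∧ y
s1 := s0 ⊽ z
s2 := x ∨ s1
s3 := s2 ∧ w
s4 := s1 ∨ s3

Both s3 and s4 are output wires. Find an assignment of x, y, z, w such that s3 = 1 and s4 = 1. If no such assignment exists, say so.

x=1 y=0 z=1 w=1

Check with x=1 y=0 z=1 w=1:
s0 = z ∧ y = 1 ∧ 0 = 0
s1 = s0 ⊽ z = 0 ⊽ 1 = 0
s2 = x ∨ s1 = 1 ∨ 0 = 1
s3 = s2 ∧ w = 1 ∧ 1 = 1
s4 = s1 ∨ s3 = 0 ∨ 1 = 1
So s3 = 1 and s4 = 1.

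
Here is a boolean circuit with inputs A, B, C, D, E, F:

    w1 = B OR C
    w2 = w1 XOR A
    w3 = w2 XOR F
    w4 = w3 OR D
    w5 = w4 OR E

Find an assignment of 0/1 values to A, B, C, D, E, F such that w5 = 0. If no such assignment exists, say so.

w5 = w4 OR E must be 0, so both w4 = 0 and E = 0.
w4 = w3 OR D must be 0, so both w3 = 0 and D = 0.
Check with A=1 B=1 C=0 D=0 E=0 F=0:
w1 = B OR C = 1 OR 0 = 1
w2 = w1 XOR A = 1 XOR 1 = 0
w3 = w2 XOR F = 0 XOR 0 = 0
w4 = w3 OR D = 0 OR 0 = 0
w5 = w4 OR E = 0 OR 0 = 0
So w5 = 0 as required.

A=1 B=1 C=0 D=0 E=0 F=0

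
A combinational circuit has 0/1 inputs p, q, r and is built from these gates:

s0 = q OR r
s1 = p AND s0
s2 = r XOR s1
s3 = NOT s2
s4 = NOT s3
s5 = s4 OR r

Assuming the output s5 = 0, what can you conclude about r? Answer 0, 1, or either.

s5 = s4 OR r must be 0, so both s4 = 0 and r = 0.
s4 = NOT s3 must be 0, so s3 = 1.
Every assignment with s5 = 0 has r = 0; there are 3 such assignment(s).
  p=0, q=0, r=0
  p=0, q=1, r=0
  p=1, q=0, r=0

0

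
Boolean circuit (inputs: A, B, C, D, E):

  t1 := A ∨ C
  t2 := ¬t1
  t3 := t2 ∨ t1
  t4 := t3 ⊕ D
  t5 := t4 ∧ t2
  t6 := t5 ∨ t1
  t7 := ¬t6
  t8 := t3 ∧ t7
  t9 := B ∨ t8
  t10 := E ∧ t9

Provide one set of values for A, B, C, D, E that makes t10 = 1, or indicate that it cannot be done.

Check with A=0, B=0, C=0, D=1, E=1:
t1 = A ∨ C = 0 ∨ 0 = 0
t2 = ¬t1 = ¬0 = 1
t3 = t2 ∨ t1 = 1 ∨ 0 = 1
t4 = t3 ⊕ D = 1 ⊕ 1 = 0
t5 = t4 ∧ t2 = 0 ∧ 1 = 0
t6 = t5 ∨ t1 = 0 ∨ 0 = 0
t7 = ¬t6 = ¬0 = 1
t8 = t3 ∧ t7 = 1 ∧ 1 = 1
t9 = B ∨ t8 = 0 ∨ 1 = 1
t10 = E ∧ t9 = 1 ∧ 1 = 1
So t10 = 1 as required.

A=0, B=0, C=0, D=1, E=1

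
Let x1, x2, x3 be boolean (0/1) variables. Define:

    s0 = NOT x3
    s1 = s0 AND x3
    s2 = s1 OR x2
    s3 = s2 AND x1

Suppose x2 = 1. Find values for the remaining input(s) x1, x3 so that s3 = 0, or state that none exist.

Check with x2 = 1 and x1=0, x3=0:
s0 = NOT x3 = NOT 0 = 1
s1 = s0 AND x3 = 1 AND 0 = 0
s2 = s1 OR x2 = 0 OR 1 = 1
s3 = s2 AND x1 = 1 AND 0 = 0
So s3 = 0.

x1=0 x3=0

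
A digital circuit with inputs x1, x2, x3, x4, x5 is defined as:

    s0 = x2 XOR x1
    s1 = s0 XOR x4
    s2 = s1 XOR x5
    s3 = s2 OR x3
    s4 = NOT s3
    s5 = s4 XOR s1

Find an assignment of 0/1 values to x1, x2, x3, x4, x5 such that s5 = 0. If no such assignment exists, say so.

s5 = s4 XOR s1 must be 0, so s4 and s1 are equal.
Check with x1=0 x2=0 x3=1 x4=0 x5=0:
s0 = x2 XOR x1 = 0 XOR 0 = 0
s1 = s0 XOR x4 = 0 XOR 0 = 0
s2 = s1 XOR x5 = 0 XOR 0 = 0
s3 = s2 OR x3 = 0 OR 1 = 1
s4 = NOT s3 = NOT 1 = 0
s5 = s4 XOR s1 = 0 XOR 0 = 0
So s5 = 0 as required.

x1=0 x2=0 x3=1 x4=0 x5=0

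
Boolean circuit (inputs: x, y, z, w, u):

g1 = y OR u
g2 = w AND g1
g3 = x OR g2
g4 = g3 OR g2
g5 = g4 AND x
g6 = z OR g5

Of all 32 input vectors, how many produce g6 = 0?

g6 = z OR g5 must be 0, so both z = 0 and g5 = 0.
g5 = g4 AND x must be 0, so at least one of g4, x is 0.
Enumerating the 32 input combinations, 8 give g6 = 0 and 24 give g6 = 1.

8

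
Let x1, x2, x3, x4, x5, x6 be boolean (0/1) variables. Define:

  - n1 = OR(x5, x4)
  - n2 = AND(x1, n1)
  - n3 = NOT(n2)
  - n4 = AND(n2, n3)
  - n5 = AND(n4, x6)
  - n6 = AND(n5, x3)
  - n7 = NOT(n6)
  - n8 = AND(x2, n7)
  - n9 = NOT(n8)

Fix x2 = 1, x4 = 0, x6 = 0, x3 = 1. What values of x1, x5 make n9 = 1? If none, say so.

With x2 = 1, x4 = 0, x6 = 0, x3 = 1 fixed, none of the 4 settings of x1, x5 give n9 = 1.
For example, with x1=1, x5=0:
n1 = OR(x5, x4) = OR(0, 0) = 0
n2 = AND(x1, n1) = AND(1, 0) = 0
n3 = NOT(n2) = NOT 0 = 1
n4 = AND(n2, n3) = AND(0, 1) = 0
n5 = AND(n4, x6) = AND(0, 0) = 0
n6 = AND(n5, x3) = AND(0, 1) = 0
n7 = NOT(n6) = NOT 0 = 1
n8 = AND(x2, n7) = AND(1, 1) = 1
n9 = NOT(n8) = NOT 1 = 0
giving n9 = 0 ≠ 1.

no solution exists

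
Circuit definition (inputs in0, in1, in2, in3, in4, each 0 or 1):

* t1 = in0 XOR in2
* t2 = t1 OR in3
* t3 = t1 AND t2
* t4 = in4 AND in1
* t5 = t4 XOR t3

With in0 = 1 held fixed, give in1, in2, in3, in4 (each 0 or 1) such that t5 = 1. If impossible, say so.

Check with in0 = 1 and in1=1, in2=0, in3=0, in4=0:
t1 = in0 XOR in2 = 1 XOR 0 = 1
t2 = t1 OR in3 = 1 OR 0 = 1
t3 = t1 AND t2 = 1 AND 1 = 1
t4 = in4 AND in1 = 0 AND 1 = 0
t5 = t4 XOR t3 = 0 XOR 1 = 1
So t5 = 1.

in1=1, in2=0, in3=0, in4=0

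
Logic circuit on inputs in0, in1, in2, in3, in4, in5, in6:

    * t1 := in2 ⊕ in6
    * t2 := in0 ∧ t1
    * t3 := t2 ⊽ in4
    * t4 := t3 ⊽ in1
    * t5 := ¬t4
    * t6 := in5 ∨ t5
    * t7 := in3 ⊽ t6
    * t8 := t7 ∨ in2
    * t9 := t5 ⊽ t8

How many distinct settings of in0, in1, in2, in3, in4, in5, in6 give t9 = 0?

113

t9 = t5 ⊽ t8 must be 0, so at least one of t5, t8 is 1.
Enumerating the 128 input combinations, 113 give t9 = 0 and 15 give t9 = 1.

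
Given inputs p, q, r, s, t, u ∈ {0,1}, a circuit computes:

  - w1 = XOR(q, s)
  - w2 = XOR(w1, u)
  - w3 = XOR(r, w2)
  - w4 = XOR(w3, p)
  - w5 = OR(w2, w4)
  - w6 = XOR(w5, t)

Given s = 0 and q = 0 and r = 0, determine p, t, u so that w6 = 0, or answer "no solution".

Check with s = 0 and q = 0 and r = 0 and p=1, t=1, u=0:
w1 = XOR(q, s) = XOR(0, 0) = 0
w2 = XOR(w1, u) = XOR(0, 0) = 0
w3 = XOR(r, w2) = XOR(0, 0) = 0
w4 = XOR(w3, p) = XOR(0, 1) = 1
w5 = OR(w2, w4) = OR(0, 1) = 1
w6 = XOR(w5, t) = XOR(1, 1) = 0
So w6 = 0.

p=1, t=1, u=0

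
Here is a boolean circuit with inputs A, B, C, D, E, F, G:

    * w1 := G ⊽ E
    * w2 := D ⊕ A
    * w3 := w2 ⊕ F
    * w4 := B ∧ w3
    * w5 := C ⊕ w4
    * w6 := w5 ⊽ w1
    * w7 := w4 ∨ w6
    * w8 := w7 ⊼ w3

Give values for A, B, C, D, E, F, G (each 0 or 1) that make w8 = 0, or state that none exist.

A=0 B=1 C=0 D=0 E=1 F=1 G=1

w8 = w7 ⊼ w3 must be 0, so both w7 = 1 and w3 = 1.
w7 = w4 ∨ w6 must be 1, so at least one of w4, w6 is 1.
w3 = w2 ⊕ F must be 1, so w2 and F differ.
Check with A=0 B=1 C=0 D=0 E=1 F=1 G=1:
w1 = G ⊽ E = 1 ⊽ 1 = 0
w2 = D ⊕ A = 0 ⊕ 0 = 0
w3 = w2 ⊕ F = 0 ⊕ 1 = 1
w4 = B ∧ w3 = 1 ∧ 1 = 1
w5 = C ⊕ w4 = 0 ⊕ 1 = 1
w6 = w5 ⊽ w1 = 1 ⊽ 0 = 0
w7 = w4 ∨ w6 = 1 ∨ 0 = 1
w8 = w7 ⊼ w3 = 1 ⊼ 1 = 0
So w8 = 0 as required.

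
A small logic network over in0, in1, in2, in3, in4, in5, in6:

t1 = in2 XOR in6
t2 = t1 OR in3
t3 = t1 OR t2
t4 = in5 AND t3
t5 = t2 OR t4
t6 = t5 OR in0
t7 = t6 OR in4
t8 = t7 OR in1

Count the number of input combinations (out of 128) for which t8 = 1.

t8 = t7 OR in1 must be 1, so at least one of t7, in1 is 1.
Enumerating the 128 input combinations, 124 give t8 = 1 and 4 give t8 = 0.

124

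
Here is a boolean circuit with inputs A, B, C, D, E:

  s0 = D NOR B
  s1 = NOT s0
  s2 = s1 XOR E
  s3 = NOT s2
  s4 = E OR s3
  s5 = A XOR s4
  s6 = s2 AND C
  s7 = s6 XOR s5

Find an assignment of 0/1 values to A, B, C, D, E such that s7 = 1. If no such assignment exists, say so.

s7 = s6 XOR s5 must be 1, so s6 and s5 differ.
Check with A=0, B=0, C=1, D=0, E=0:
s0 = D NOR B = 0 NOR 0 = 1
s1 = NOT s0 = NOT 1 = 0
s2 = s1 XOR E = 0 XOR 0 = 0
s3 = NOT s2 = NOT 0 = 1
s4 = E OR s3 = 0 OR 1 = 1
s5 = A XOR s4 = 0 XOR 1 = 1
s6 = s2 AND C = 0 AND 1 = 0
s7 = s6 XOR s5 = 0 XOR 1 = 1
So s7 = 1 as required.

A=0, B=0, C=1, D=0, E=0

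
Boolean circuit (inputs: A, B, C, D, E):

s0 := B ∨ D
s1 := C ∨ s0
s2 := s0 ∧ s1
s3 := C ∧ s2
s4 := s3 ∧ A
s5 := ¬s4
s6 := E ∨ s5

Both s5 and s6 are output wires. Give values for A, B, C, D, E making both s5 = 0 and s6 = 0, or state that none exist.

A=1, B=0, C=1, D=1, E=0

Check with A=1, B=0, C=1, D=1, E=0:
s0 = B ∨ D = 0 ∨ 1 = 1
s1 = C ∨ s0 = 1 ∨ 1 = 1
s2 = s0 ∧ s1 = 1 ∧ 1 = 1
s3 = C ∧ s2 = 1 ∧ 1 = 1
s4 = s3 ∧ A = 1 ∧ 1 = 1
s5 = ¬s4 = ¬1 = 0
s6 = E ∨ s5 = 0 ∨ 0 = 0
So s5 = 0 and s6 = 0.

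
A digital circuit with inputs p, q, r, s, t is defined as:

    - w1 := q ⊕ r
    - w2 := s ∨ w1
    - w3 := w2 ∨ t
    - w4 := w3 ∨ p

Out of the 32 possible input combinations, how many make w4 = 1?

w4 = w3 ∨ p must be 1, so at least one of w3, p is 1.
Enumerating the 32 input combinations, 30 give w4 = 1 and 2 give w4 = 0.

30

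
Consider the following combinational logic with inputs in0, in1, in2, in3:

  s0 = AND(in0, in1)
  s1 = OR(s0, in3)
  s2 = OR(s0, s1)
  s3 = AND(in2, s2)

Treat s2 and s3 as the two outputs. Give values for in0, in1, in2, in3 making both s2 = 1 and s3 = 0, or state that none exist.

in0=1, in1=1, in2=0, in3=1

Check with in0=1, in1=1, in2=0, in3=1:
s0 = AND(in0, in1) = AND(1, 1) = 1
s1 = OR(s0, in3) = OR(1, 1) = 1
s2 = OR(s0, s1) = OR(1, 1) = 1
s3 = AND(in2, s2) = AND(0, 1) = 0
So s2 = 1 and s3 = 0.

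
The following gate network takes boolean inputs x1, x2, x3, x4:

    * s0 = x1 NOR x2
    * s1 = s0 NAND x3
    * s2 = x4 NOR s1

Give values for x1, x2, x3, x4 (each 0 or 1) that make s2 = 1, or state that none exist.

s2 = x4 NOR s1 must be 1, so both x4 = 0 and s1 = 0.
Check with x1=0, x2=0, x3=1, x4=0:
s0 = x1 NOR x2 = 0 NOR 0 = 1
s1 = s0 NAND x3 = 1 NAND 1 = 0
s2 = x4 NOR s1 = 0 NOR 0 = 1
So s2 = 1 as required.

x1=0, x2=0, x3=1, x4=0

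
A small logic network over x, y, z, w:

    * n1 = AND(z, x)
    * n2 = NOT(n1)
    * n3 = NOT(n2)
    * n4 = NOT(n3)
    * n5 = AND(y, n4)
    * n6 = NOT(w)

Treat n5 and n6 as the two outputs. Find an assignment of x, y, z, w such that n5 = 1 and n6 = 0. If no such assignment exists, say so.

Check with x=1 y=1 z=0 w=1:
n1 = AND(z, x) = AND(0, 1) = 0
n2 = NOT(n1) = NOT 0 = 1
n3 = NOT(n2) = NOT 1 = 0
n4 = NOT(n3) = NOT 0 = 1
n5 = AND(y, n4) = AND(1, 1) = 1
n6 = NOT(w) = NOT 1 = 0
So n5 = 1 and n6 = 0.

x=1 y=1 z=0 w=1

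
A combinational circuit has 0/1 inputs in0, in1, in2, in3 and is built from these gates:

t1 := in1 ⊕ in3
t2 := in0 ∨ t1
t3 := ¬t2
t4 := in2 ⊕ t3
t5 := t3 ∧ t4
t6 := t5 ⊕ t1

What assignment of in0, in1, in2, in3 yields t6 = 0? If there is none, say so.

in0=0 in1=0 in2=1 in3=0

t6 = t5 ⊕ t1 must be 0, so t5 and t1 are equal.
Check with in0=0 in1=0 in2=1 in3=0:
t1 = in1 ⊕ in3 = 0 ⊕ 0 = 0
t2 = in0 ∨ t1 = 0 ∨ 0 = 0
t3 = ¬t2 = ¬0 = 1
t4 = in2 ⊕ t3 = 1 ⊕ 1 = 0
t5 = t3 ∧ t4 = 1 ∧ 0 = 0
t6 = t5 ⊕ t1 = 0 ⊕ 0 = 0
So t6 = 0 as required.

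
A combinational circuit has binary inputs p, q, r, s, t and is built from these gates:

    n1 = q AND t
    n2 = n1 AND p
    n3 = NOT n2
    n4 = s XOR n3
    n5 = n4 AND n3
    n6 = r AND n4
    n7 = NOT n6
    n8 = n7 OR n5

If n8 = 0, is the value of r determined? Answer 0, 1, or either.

n8 = n7 OR n5 must be 0, so both n7 = 0 and n5 = 0.
n7 = NOT n6 must be 0, so n6 = 1.
Every assignment with n8 = 0 has r = 1; there are 1 such assignment(s).
  p=1, q=1, r=1, s=1, t=1

1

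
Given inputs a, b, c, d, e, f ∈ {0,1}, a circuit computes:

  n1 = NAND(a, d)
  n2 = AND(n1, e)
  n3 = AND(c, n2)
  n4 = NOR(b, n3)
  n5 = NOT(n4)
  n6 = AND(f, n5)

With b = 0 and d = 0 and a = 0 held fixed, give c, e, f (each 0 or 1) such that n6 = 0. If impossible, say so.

c=0, e=1, f=0

Check with b = 0 and d = 0 and a = 0 and c=0, e=1, f=0:
n1 = NAND(a, d) = NAND(0, 0) = 1
n2 = AND(n1, e) = AND(1, 1) = 1
n3 = AND(c, n2) = AND(0, 1) = 0
n4 = NOR(b, n3) = NOR(0, 0) = 1
n5 = NOT(n4) = NOT 1 = 0
n6 = AND(f, n5) = AND(0, 0) = 0
So n6 = 0.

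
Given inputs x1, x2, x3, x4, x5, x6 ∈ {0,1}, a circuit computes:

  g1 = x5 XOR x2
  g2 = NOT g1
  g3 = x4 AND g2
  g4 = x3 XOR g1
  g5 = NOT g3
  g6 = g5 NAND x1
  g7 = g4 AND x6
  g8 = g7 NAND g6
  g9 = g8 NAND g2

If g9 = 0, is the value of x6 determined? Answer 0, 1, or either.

Both values of x6 occur among assignments with g9 = 0:
  x6=0: x1=0, x2=0, x3=0, x4=0, x5=0, x6=0
  x6=1: x1=0, x2=0, x3=0, x4=0, x5=0, x6=1

either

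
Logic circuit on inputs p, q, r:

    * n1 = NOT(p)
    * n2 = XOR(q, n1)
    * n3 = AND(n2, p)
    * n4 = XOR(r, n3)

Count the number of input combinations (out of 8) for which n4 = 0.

n4 = XOR(r, n3) must be 0, so r and n3 are equal.
Satisfying assignments:
  p=0, q=0, r=0
  p=0, q=1, r=0
  p=1, q=0, r=0
  p=1, q=1, r=1

4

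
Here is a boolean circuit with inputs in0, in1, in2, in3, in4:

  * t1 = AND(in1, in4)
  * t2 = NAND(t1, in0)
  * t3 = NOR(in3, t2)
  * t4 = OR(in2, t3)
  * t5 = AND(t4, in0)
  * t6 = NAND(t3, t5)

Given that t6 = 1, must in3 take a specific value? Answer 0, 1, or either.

either

Both values of in3 occur among assignments with t6 = 1:
  in3=0: in0=0, in1=0, in2=0, in3=0, in4=0
  in3=1: in0=0, in1=0, in2=0, in3=1, in4=0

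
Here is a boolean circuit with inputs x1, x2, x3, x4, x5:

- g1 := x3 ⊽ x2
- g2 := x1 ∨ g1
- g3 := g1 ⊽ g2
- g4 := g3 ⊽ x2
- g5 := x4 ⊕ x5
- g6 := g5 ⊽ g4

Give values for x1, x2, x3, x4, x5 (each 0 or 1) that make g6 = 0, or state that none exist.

Check with x1=1, x2=0, x3=0, x4=1, x5=1:
g1 = x3 ⊽ x2 = 0 ⊽ 0 = 1
g2 = x1 ∨ g1 = 1 ∨ 1 = 1
g3 = g1 ⊽ g2 = 1 ⊽ 1 = 0
g4 = g3 ⊽ x2 = 0 ⊽ 0 = 1
g5 = x4 ⊕ x5 = 1 ⊕ 1 = 0
g6 = g5 ⊽ g4 = 0 ⊽ 1 = 0
So g6 = 0 as required.

x1=1, x2=0, x3=0, x4=1, x5=1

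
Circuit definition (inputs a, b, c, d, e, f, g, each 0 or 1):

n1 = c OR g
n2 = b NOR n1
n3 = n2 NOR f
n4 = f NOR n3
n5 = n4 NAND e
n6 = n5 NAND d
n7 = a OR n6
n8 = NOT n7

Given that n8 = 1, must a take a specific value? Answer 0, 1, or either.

0

n8 = NOT n7 must be 1, so n7 = 0.
n7 = a OR n6 must be 0, so both a = 0 and n6 = 0.
n6 = n5 NAND d must be 0, so both n5 = 1 and d = 1.
Every assignment with n8 = 1 has a = 0; there are 31 such assignment(s).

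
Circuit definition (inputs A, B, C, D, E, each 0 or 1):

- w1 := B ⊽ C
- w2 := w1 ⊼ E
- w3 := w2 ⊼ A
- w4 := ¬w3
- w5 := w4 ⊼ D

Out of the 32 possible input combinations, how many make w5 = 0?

w5 = w4 ⊼ D must be 0, so both w4 = 1 and D = 1.
w4 = ¬w3 must be 1, so w3 = 0.
Enumerating the 32 input combinations, 7 give w5 = 0 and 25 give w5 = 1.

7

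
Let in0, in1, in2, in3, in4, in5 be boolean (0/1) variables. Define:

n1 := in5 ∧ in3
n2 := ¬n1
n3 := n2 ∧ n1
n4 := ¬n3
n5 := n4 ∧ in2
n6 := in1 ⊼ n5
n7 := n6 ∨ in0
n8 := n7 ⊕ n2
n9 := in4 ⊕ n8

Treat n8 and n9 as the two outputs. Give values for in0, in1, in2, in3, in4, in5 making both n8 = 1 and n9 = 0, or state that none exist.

in0=1, in1=1, in2=1, in3=1, in4=1, in5=1

Check with in0=1, in1=1, in2=1, in3=1, in4=1, in5=1:
n1 = in5 ∧ in3 = 1 ∧ 1 = 1
n2 = ¬n1 = ¬1 = 0
n3 = n2 ∧ n1 = 0 ∧ 1 = 0
n4 = ¬n3 = ¬0 = 1
n5 = n4 ∧ in2 = 1 ∧ 1 = 1
n6 = in1 ⊼ n5 = 1 ⊼ 1 = 0
n7 = n6 ∨ in0 = 0 ∨ 1 = 1
n8 = n7 ⊕ n2 = 1 ⊕ 0 = 1
n9 = in4 ⊕ n8 = 1 ⊕ 1 = 0
So n8 = 1 and n9 = 0.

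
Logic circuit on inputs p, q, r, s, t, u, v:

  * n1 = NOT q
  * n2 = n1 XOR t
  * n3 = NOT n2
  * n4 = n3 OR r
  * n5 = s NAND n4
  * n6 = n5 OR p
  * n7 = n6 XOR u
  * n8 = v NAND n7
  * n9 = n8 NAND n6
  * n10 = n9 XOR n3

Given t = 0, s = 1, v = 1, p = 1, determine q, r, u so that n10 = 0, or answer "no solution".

q=1, r=1, u=0

n10 = n9 XOR n3 must be 0, so n9 and n3 are equal.
Check with t = 0, s = 1, v = 1, p = 1 and q=1, r=1, u=0:
n1 = NOT q = NOT 1 = 0
n2 = n1 XOR t = 0 XOR 0 = 0
n3 = NOT n2 = NOT 0 = 1
n4 = n3 OR r = 1 OR 1 = 1
n5 = s NAND n4 = 1 NAND 1 = 0
n6 = n5 OR p = 0 OR 1 = 1
n7 = n6 XOR u = 1 XOR 0 = 1
n8 = v NAND n7 = 1 NAND 1 = 0
n9 = n8 NAND n6 = 0 NAND 1 = 1
n10 = n9 XOR n3 = 1 XOR 1 = 0
So n10 = 0.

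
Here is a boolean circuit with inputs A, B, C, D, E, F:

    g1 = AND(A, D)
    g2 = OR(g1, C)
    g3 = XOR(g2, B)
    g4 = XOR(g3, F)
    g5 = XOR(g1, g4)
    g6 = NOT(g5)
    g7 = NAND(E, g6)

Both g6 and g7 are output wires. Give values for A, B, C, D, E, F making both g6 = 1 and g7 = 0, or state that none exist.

A=0, B=1, C=1, D=0, E=1, F=0

Check with A=0, B=1, C=1, D=0, E=1, F=0:
g1 = AND(A, D) = AND(0, 0) = 0
g2 = OR(g1, C) = OR(0, 1) = 1
g3 = XOR(g2, B) = XOR(1, 1) = 0
g4 = XOR(g3, F) = XOR(0, 0) = 0
g5 = XOR(g1, g4) = XOR(0, 0) = 0
g6 = NOT(g5) = NOT 0 = 1
g7 = NAND(E, g6) = NAND(1, 1) = 0
So g6 = 1 and g7 = 0.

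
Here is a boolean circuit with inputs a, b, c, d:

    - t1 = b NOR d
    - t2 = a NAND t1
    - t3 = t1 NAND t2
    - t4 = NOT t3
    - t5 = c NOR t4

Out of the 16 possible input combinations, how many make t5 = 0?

9

t5 = c NOR t4 must be 0, so at least one of c, t4 is 1.
Enumerating the 16 input combinations, 9 give t5 = 0 and 7 give t5 = 1.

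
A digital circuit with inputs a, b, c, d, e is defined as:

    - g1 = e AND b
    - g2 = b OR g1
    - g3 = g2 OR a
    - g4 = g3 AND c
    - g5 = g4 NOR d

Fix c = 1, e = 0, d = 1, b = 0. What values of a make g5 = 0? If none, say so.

a=0

g5 = g4 NOR d must be 0, so at least one of g4, d is 1.
Check with c = 1, e = 0, d = 1, b = 0 and a=0:
g1 = e AND b = 0 AND 0 = 0
g2 = b OR g1 = 0 OR 0 = 0
g3 = g2 OR a = 0 OR 0 = 0
g4 = g3 AND c = 0 AND 1 = 0
g5 = g4 NOR d = 0 NOR 1 = 0
So g5 = 0.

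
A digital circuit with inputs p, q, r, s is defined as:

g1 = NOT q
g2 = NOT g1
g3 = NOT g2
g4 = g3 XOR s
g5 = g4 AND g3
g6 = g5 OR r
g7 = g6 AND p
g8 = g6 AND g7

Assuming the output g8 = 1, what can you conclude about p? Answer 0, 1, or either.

1

g8 = g6 AND g7 must be 1, so both g6 = 1 and g7 = 1.
Every assignment with g8 = 1 has p = 1; there are 5 such assignment(s).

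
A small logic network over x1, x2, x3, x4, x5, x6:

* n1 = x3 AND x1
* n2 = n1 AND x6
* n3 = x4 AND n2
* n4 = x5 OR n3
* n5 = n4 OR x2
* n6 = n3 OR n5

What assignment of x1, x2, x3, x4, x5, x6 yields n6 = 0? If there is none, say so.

n6 = n3 OR n5 must be 0, so both n3 = 0 and n5 = 0.
n3 = x4 AND n2 must be 0, so at least one of x4, n2 is 0.
Check with x1=1 x2=0 x3=0 x4=0 x5=0 x6=0:
n1 = x3 AND x1 = 0 AND 1 = 0
n2 = n1 AND x6 = 0 AND 0 = 0
n3 = x4 AND n2 = 0 AND 0 = 0
n4 = x5 OR n3 = 0 OR 0 = 0
n5 = n4 OR x2 = 0 OR 0 = 0
n6 = n3 OR n5 = 0 OR 0 = 0
So n6 = 0 as required.

x1=1 x2=0 x3=0 x4=0 x5=0 x6=0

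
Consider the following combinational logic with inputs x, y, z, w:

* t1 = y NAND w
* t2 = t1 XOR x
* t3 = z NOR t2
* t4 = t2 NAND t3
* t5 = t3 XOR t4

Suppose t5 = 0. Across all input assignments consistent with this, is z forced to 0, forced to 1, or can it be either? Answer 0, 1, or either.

0

t5 = t3 XOR t4 must be 0, so t3 and t4 are equal.
Every assignment with t5 = 0 has z = 0; there are 4 such assignment(s).
  x=0, y=1, z=0, w=1
  x=1, y=0, z=0, w=0
  x=1, y=0, z=0, w=1
  x=1, y=1, z=0, w=0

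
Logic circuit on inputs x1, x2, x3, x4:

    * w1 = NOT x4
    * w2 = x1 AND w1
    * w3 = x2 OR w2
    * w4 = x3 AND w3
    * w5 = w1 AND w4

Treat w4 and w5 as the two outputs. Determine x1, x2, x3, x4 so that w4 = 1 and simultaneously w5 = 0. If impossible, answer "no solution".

Check with x1=0, x2=1, x3=1, x4=1:
w1 = NOT x4 = NOT 1 = 0
w2 = x1 AND w1 = 0 AND 0 = 0
w3 = x2 OR w2 = 1 OR 0 = 1
w4 = x3 AND w3 = 1 AND 1 = 1
w5 = w1 AND w4 = 0 AND 1 = 0
So w4 = 1 and w5 = 0.

x1=0, x2=1, x3=1, x4=1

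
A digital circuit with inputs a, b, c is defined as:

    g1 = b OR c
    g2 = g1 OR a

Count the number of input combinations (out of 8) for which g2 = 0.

g2 = g1 OR a must be 0, so both g1 = 0 and a = 0.
g1 = b OR c must be 0, so both b = 0 and c = 0.
Enumerating the 8 input combinations, 1 give g2 = 0 and 7 give g2 = 1.

1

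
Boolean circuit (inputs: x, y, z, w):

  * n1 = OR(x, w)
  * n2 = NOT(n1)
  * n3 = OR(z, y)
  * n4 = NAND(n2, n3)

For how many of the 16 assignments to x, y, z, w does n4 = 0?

3

n4 = NAND(n2, n3) must be 0, so both n2 = 1 and n3 = 1.
n2 = NOT(n1) must be 1, so n1 = 0.
n3 = OR(z, y) must be 1, so at least one of z, y is 1.
Satisfying assignments:
  x=0, y=0, z=1, w=0
  x=0, y=1, z=0, w=0
  x=0, y=1, z=1, w=0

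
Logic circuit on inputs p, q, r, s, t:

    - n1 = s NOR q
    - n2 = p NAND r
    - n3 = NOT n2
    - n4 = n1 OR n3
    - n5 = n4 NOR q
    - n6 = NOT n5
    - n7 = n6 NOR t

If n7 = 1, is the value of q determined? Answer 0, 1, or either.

0

n7 = n6 NOR t must be 1, so both n6 = 0 and t = 0.
Every assignment with n7 = 1 has q = 0; there are 3 such assignment(s).
  p=0, q=0, r=0, s=1, t=0
  p=0, q=0, r=1, s=1, t=0
  p=1, q=0, r=0, s=1, t=0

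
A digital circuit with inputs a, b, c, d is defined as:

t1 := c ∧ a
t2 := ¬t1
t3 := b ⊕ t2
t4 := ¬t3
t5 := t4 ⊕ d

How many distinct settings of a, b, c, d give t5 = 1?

t5 = t4 ⊕ d must be 1, so t4 and d differ.
Enumerating the 16 input combinations, 8 give t5 = 1 and 8 give t5 = 0.

8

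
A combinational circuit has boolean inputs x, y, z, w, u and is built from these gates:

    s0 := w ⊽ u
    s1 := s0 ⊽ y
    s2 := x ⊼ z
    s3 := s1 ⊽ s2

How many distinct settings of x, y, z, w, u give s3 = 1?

s3 = s1 ⊽ s2 must be 1, so both s1 = 0 and s2 = 0.
s1 = s0 ⊽ y must be 0, so at least one of s0, y is 1.
Satisfying assignments:
  x=1, y=0, z=1, w=0, u=0
  x=1, y=1, z=1, w=0, u=0
  x=1, y=1, z=1, w=0, u=1
  x=1, y=1, z=1, w=1, u=0
  x=1, y=1, z=1, w=1, u=1

5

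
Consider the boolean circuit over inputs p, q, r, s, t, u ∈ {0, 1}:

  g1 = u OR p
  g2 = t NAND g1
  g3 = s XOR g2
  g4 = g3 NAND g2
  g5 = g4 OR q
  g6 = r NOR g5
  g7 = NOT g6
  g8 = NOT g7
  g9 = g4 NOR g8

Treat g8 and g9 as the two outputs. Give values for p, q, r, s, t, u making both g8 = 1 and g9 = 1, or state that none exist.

Across all 64 input combinations, none give both g8 = 1 and g9 = 1.

no solution exists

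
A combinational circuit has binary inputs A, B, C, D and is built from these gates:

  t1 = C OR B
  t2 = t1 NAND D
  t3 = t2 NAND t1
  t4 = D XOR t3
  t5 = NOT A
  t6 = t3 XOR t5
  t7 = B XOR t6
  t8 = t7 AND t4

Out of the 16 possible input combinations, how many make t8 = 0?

t8 = t7 AND t4 must be 0, so at least one of t7, t4 is 0.
Enumerating the 16 input combinations, 15 give t8 = 0 and 1 give t8 = 1.

15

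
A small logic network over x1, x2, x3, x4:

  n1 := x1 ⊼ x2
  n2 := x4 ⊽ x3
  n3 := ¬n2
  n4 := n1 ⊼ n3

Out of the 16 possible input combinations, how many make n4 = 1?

n4 = n1 ⊼ n3 must be 1, so at least one of n1, n3 is 0.
Enumerating the 16 input combinations, 7 give n4 = 1 and 9 give n4 = 0.

7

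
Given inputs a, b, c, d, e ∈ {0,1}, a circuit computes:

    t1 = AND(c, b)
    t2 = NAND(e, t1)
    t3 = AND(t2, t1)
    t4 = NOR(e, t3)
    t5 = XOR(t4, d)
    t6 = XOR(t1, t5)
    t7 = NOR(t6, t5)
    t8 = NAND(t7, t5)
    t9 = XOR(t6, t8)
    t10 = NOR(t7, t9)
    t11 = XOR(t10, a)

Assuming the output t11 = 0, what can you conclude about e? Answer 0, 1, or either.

either

Both values of e occur among assignments with t11 = 0:
  e=0: a=0, b=0, c=0, d=1, e=0
  e=1: a=0, b=0, c=0, d=0, e=1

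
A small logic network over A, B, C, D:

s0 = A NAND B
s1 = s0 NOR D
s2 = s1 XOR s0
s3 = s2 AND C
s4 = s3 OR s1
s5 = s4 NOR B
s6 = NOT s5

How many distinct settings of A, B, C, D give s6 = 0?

4

s6 = NOT s5 must be 0, so s5 = 1.
s5 = s4 NOR B must be 1, so both s4 = 0 and B = 0.
Satisfying assignments:
  A=0, B=0, C=0, D=0
  A=0, B=0, C=0, D=1
  A=1, B=0, C=0, D=0
  A=1, B=0, C=0, D=1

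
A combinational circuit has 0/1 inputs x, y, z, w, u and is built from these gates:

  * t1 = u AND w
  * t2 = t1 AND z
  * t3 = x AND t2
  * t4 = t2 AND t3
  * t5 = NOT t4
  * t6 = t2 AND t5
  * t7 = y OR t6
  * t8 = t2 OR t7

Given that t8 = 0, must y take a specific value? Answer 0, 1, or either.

0

t8 = t2 OR t7 must be 0, so both t2 = 0 and t7 = 0.
t2 = t1 AND z must be 0, so at least one of t1, z is 0.
t7 = y OR t6 must be 0, so both y = 0 and t6 = 0.
Every assignment with t8 = 0 has y = 0; there are 14 such assignment(s).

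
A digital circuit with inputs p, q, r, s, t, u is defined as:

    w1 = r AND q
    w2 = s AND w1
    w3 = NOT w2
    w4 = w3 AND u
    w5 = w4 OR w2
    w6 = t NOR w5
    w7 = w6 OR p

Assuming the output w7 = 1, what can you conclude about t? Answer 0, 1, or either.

Both values of t occur among assignments with w7 = 1:
  t=0: p=0, q=0, r=0, s=0, t=0, u=0
  t=1: p=1, q=0, r=0, s=0, t=1, u=0

either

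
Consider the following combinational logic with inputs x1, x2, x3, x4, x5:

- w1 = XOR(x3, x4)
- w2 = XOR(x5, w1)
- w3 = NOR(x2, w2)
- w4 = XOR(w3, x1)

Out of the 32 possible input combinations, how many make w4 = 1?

w4 = XOR(w3, x1) must be 1, so w3 and x1 differ.
Enumerating the 32 input combinations, 16 give w4 = 1 and 16 give w4 = 0.

16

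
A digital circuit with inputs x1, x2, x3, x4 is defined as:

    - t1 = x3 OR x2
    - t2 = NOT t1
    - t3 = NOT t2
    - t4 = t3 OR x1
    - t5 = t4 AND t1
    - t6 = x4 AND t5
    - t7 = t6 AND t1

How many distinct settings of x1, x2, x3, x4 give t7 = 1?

t7 = t6 AND t1 must be 1, so both t6 = 1 and t1 = 1.
t6 = x4 AND t5 must be 1, so both x4 = 1 and t5 = 1.
t1 = x3 OR x2 must be 1, so at least one of x3, x2 is 1.
Enumerating the 16 input combinations, 6 give t7 = 1 and 10 give t7 = 0.

6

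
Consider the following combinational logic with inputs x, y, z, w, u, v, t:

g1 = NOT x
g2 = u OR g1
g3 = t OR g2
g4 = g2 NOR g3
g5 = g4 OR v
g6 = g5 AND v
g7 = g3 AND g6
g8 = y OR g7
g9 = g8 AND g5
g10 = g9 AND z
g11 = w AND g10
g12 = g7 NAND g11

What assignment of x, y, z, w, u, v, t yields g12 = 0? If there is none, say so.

x=1, y=0, z=1, w=1, u=0, v=1, t=1

Check with x=1, y=0, z=1, w=1, u=0, v=1, t=1:
g1 = NOT x = NOT 1 = 0
g2 = u OR g1 = 0 OR 0 = 0
g3 = t OR g2 = 1 OR 0 = 1
g4 = g2 NOR g3 = 0 NOR 1 = 0
g5 = g4 OR v = 0 OR 1 = 1
g6 = g5 AND v = 1 AND 1 = 1
g7 = g3 AND g6 = 1 AND 1 = 1
g8 = y OR g7 = 0 OR 1 = 1
g9 = g8 AND g5 = 1 AND 1 = 1
g10 = g9 AND z = 1 AND 1 = 1
g11 = w AND g10 = 1 AND 1 = 1
g12 = g7 NAND g11 = 1 NAND 1 = 0
So g12 = 0 as required.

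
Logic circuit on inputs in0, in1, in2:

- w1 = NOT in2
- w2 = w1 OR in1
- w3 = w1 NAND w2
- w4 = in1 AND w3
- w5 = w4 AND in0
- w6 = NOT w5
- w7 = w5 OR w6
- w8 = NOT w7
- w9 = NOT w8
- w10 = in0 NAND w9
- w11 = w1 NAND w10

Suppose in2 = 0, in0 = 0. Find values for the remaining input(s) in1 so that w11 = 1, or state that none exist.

no solution exists

With in2 = 0, in0 = 0 fixed, none of the 2 settings of in1 give w11 = 1.
For example, with in1=0:
w1 = NOT in2 = NOT 0 = 1
w2 = w1 OR in1 = 1 OR 0 = 1
w3 = w1 NAND w2 = 1 NAND 1 = 0
w4 = in1 AND w3 = 0 AND 0 = 0
w5 = w4 AND in0 = 0 AND 0 = 0
w6 = NOT w5 = NOT 0 = 1
w7 = w5 OR w6 = 0 OR 1 = 1
w8 = NOT w7 = NOT 1 = 0
w9 = NOT w8 = NOT 0 = 1
w10 = in0 NAND w9 = 0 NAND 1 = 1
w11 = w1 NAND w10 = 1 NAND 1 = 0
giving w11 = 0 ≠ 1.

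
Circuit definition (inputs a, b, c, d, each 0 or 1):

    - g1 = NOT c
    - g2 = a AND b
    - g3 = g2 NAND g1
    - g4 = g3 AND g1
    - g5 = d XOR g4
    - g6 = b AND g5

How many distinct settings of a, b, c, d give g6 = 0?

g6 = b AND g5 must be 0, so at least one of b, g5 is 0.
Enumerating the 16 input combinations, 12 give g6 = 0 and 4 give g6 = 1.

12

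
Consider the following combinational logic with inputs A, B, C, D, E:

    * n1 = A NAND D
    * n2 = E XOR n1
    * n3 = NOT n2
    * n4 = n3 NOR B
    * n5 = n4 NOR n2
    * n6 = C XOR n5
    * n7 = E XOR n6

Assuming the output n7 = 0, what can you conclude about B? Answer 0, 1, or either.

Both values of B occur among assignments with n7 = 0:
  B=0: A=0, B=0, C=0, D=0, E=0
  B=1: A=0, B=1, C=0, D=0, E=0

either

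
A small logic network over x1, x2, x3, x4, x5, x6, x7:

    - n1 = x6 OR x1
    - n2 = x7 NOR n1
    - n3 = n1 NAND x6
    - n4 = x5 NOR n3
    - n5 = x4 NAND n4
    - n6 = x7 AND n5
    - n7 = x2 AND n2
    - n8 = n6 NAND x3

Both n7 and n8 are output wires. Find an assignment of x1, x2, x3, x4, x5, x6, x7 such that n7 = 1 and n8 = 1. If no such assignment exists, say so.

x1=0 x2=1 x3=0 x4=1 x5=1 x6=0 x7=0

Check with x1=0 x2=1 x3=0 x4=1 x5=1 x6=0 x7=0:
n1 = x6 OR x1 = 0 OR 0 = 0
n2 = x7 NOR n1 = 0 NOR 0 = 1
n3 = n1 NAND x6 = 0 NAND 0 = 1
n4 = x5 NOR n3 = 1 NOR 1 = 0
n5 = x4 NAND n4 = 1 NAND 0 = 1
n6 = x7 AND n5 = 0 AND 1 = 0
n7 = x2 AND n2 = 1 AND 1 = 1
n8 = n6 NAND x3 = 0 NAND 0 = 1
So n7 = 1 and n8 = 1.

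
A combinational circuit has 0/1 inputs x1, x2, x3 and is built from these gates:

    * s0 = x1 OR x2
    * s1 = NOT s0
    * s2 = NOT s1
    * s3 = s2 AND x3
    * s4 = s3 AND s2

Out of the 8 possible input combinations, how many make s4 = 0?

5

s4 = s3 AND s2 must be 0, so at least one of s3, s2 is 0.
Satisfying assignments:
  x1=0, x2=0, x3=0
  x1=0, x2=0, x3=1
  x1=0, x2=1, x3=0
  x1=1, x2=0, x3=0
  x1=1, x2=1, x3=0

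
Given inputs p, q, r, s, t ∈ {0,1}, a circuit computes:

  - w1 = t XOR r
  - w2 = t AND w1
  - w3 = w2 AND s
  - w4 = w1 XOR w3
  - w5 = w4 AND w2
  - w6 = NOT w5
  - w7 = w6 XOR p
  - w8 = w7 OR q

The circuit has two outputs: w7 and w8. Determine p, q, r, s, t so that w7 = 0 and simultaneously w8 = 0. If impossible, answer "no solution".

p=1, q=0, r=1, s=0, t=1

Check with p=1, q=0, r=1, s=0, t=1:
w1 = t XOR r = 1 XOR 1 = 0
w2 = t AND w1 = 1 AND 0 = 0
w3 = w2 AND s = 0 AND 0 = 0
w4 = w1 XOR w3 = 0 XOR 0 = 0
w5 = w4 AND w2 = 0 AND 0 = 0
w6 = NOT w5 = NOT 0 = 1
w7 = w6 XOR p = 1 XOR 1 = 0
w8 = w7 OR q = 0 OR 0 = 0
So w7 = 0 and w8 = 0.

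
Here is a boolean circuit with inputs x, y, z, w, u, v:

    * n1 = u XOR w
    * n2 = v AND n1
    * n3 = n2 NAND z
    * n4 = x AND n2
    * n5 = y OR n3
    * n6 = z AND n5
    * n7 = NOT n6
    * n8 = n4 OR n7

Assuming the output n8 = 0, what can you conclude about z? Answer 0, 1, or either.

n8 = n4 OR n7 must be 0, so both n4 = 0 and n7 = 0.
n4 = x AND n2 must be 0, so at least one of x, n2 is 0.
Every assignment with n8 = 0 has z = 1; there are 26 such assignment(s).

1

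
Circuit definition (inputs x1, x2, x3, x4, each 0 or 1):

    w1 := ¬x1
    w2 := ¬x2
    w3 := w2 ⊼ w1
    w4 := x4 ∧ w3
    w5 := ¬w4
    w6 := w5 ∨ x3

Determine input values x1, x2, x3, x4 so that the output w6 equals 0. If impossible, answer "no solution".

x1=0, x2=1, x3=0, x4=1

Check with x1=0, x2=1, x3=0, x4=1:
w1 = ¬x1 = ¬0 = 1
w2 = ¬x2 = ¬1 = 0
w3 = w2 ⊼ w1 = 0 ⊼ 1 = 1
w4 = x4 ∧ w3 = 1 ∧ 1 = 1
w5 = ¬w4 = ¬1 = 0
w6 = w5 ∨ x3 = 0 ∨ 0 = 0
So w6 = 0 as required.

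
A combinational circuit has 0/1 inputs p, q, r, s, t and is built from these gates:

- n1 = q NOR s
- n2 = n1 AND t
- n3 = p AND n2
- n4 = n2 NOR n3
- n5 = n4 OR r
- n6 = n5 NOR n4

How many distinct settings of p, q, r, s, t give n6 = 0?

n6 = n5 NOR n4 must be 0, so at least one of n5, n4 is 1.
Enumerating the 32 input combinations, 30 give n6 = 0 and 2 give n6 = 1.

30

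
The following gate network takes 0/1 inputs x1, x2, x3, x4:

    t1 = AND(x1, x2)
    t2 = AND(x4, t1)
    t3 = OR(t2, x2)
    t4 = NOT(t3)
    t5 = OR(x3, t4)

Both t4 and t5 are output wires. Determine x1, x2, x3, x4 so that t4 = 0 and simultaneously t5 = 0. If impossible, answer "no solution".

Check with x1=1, x2=1, x3=0, x4=0:
t1 = AND(x1, x2) = AND(1, 1) = 1
t2 = AND(x4, t1) = AND(0, 1) = 0
t3 = OR(t2, x2) = OR(0, 1) = 1
t4 = NOT(t3) = NOT 1 = 0
t5 = OR(x3, t4) = OR(0, 0) = 0
So t4 = 0 and t5 = 0.

x1=1, x2=1, x3=0, x4=0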